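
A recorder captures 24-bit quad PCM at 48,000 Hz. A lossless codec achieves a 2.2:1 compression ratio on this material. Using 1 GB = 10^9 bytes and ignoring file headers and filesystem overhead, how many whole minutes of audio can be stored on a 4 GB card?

Uncompressed byte rate = 48,000 × 3 × 4 = 576,000 bytes/s.
After 2.2:1 compression, effective rate ≈ 261818.18 bytes/s.
Capacity = 4 × 1,000,000,000 = 4,000,000,000 bytes.
4,000,000,000 / effective rate ≈ 15277.78 s → 254 minutes.

254 minutes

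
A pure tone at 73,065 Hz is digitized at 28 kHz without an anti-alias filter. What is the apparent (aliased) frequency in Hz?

Nyquist = 28,000/2 = 14,000 Hz; 73,065 Hz exceeds it.
Alias = |73,065 − 3×28,000| = |73,065 − 84,000| = 10,935 Hz.

10,935 Hz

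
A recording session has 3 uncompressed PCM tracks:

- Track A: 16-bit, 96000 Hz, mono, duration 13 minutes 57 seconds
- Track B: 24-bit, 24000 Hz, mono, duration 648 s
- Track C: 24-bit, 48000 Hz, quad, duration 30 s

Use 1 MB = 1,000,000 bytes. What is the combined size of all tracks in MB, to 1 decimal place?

224.6 MB

Track A: 13 minutes 57 seconds = 837 s; 96,000 × 837 × 2 × 1 = 160,704,000 bytes.
Track B: 24,000 × 648 × 3 × 1 = 46,656,000 bytes.
Track C: 48,000 × 30 × 3 × 4 = 17,280,000 bytes.
Total = 224,640,000 bytes = 224.6 MB.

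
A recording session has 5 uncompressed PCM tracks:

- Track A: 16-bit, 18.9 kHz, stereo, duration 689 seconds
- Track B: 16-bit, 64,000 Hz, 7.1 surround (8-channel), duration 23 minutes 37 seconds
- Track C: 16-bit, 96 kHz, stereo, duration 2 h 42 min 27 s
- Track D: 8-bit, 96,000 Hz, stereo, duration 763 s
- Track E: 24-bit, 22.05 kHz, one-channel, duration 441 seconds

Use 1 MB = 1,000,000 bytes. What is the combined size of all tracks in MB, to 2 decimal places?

Track A: 18,900 × 689 × 2 × 2 = 52,088,400 bytes.
Track B: 23 minutes 37 seconds = 1,417 s; 64,000 × 1,417 × 2 × 8 = 1,451,008,000 bytes.
Track C: 2 h 42 min 27 s = 9,747 s; 96,000 × 9,747 × 2 × 2 = 3,742,848,000 bytes.
Track D: 96,000 × 763 × 1 × 2 = 146,496,000 bytes.
Track E: 22,050 × 441 × 3 × 1 = 29,172,150 bytes.
Total = 5,421,612,550 bytes = 5421.61 MB.

5421.61 MB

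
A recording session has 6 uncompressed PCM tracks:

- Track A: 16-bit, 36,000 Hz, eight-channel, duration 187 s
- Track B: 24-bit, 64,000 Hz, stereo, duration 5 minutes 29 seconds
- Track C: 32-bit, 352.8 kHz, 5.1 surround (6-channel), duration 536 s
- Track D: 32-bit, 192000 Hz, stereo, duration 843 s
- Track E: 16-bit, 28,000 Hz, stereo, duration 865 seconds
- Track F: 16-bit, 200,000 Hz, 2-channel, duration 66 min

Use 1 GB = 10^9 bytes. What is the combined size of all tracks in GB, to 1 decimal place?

9.3 GB

Track A: 36,000 × 187 × 2 × 8 = 107,712,000 bytes.
Track B: 5 minutes 29 seconds = 329 s; 64,000 × 329 × 3 × 2 = 126,336,000 bytes.
Track C: 352,800 × 536 × 4 × 6 = 4,538,419,200 bytes.
Track D: 192,000 × 843 × 4 × 2 = 1,294,848,000 bytes.
Track E: 28,000 × 865 × 2 × 2 = 96,880,000 bytes.
Track F: 66 min = 3,960 s; 200,000 × 3,960 × 2 × 2 = 3,168,000,000 bytes.
Total = 9,332,195,200 bytes = 9.3 GB.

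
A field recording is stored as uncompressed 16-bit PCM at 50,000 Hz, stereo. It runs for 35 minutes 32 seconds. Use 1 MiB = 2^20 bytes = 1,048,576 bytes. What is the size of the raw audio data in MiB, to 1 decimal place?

406.6 MiB

Duration = 35 minutes 32 seconds = 2,132 s.
Bytes = 50,000 samples/s × 2,132 s × 2 bytes/sample × 2 ch = 426,400,000 bytes.
426,400,000 / 1,048,576 = 406.6 MiB.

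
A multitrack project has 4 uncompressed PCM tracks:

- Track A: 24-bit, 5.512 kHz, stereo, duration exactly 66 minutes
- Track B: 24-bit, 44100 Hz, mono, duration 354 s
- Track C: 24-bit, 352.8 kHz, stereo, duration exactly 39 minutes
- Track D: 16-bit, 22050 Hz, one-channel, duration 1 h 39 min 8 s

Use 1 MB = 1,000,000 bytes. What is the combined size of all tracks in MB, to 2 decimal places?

Track A: exactly 66 minutes = 3,960 s; 5,512 × 3,960 × 3 × 2 = 130,965,120 bytes.
Track B: 44,100 × 354 × 3 × 1 = 46,834,200 bytes.
Track C: exactly 39 minutes = 2,340 s; 352,800 × 2,340 × 3 × 2 = 4,953,312,000 bytes.
Track D: 1 h 39 min 8 s = 5,948 s; 22,050 × 5,948 × 2 × 1 = 262,306,800 bytes.
Total = 5,393,418,120 bytes = 5393.42 MB.

5393.42 MB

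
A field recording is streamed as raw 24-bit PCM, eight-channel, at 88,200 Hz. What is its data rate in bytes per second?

2,116,800 bytes/s

Bit rate = 88,200 × 24 × 8 = 16,934,400 bits/s.
16,934,400 / 8 = 2,116,800 bytes/s.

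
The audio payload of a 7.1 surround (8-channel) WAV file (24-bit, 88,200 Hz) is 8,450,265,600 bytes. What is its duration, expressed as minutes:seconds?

66:32

Byte rate = 88,200 × 3 × 8 = 2,116,800 bytes/s.
Duration = 8,450,265,600 / 2,116,800 = 3,992 s.
3,992 s = 66:32.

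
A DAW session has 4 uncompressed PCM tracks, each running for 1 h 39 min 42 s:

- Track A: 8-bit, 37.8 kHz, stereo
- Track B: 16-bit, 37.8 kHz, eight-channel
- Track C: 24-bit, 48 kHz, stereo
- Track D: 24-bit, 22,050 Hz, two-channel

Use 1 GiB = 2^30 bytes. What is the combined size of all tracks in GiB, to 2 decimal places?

1 h 39 min 42 s = 5,982 s.
Track A: 37,800 × 5,982 × 1 × 2 = 452,239,200 bytes.
Track B: 37,800 × 5,982 × 2 × 8 = 3,617,913,600 bytes.
Track C: 48,000 × 5,982 × 3 × 2 = 1,722,816,000 bytes.
Track D: 22,050 × 5,982 × 3 × 2 = 791,418,600 bytes.
Total = 6,584,387,400 bytes = 6.13 GiB.

6.13 GiB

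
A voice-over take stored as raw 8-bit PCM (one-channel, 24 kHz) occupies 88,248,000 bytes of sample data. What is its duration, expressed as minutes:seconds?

Byte rate = 24,000 × 1 × 1 = 24,000 bytes/s.
Duration = 88,248,000 / 24,000 = 3,677 s.
3,677 s = 61:17.

61:17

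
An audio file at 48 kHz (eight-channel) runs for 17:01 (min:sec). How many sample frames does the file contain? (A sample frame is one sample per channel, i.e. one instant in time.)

17:01 (min:sec) = 1,021 s.
48,000 samples/s × 1,021 s = 49,008,000 frames.

49,008,000 sample frames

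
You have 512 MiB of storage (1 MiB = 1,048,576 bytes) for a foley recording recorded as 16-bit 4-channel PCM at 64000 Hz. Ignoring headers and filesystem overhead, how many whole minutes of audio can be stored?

Uncompressed byte rate = 64,000 × 2 × 4 = 512,000 bytes/s.
Capacity = 512 × 1,048,576 = 536,870,912 bytes.
536,870,912 / 512,000 ≈ 1048.58 s → 17 minutes.

17 minutes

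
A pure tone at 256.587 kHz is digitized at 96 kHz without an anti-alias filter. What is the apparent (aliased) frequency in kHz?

31.413 kHz

Nyquist = 96,000/2 = 48,000 Hz; 256,587 Hz exceeds it.
Alias = |256,587 − 3×96,000| = |256,587 − 288,000| = 31,413 Hz = 31.413 kHz.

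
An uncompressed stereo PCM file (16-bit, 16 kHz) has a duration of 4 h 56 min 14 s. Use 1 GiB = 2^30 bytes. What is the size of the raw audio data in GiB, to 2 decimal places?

Duration = 4 h 56 min 14 s = 17,774 s.
Bytes = 16,000 samples/s × 17,774 s × 2 bytes/sample × 2 ch = 1,137,536,000 bytes.
1,137,536,000 / 1,073,741,824 = 1.06 GiB.

1.06 GiB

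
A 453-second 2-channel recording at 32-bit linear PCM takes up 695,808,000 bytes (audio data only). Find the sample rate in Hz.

Bytes = sample_rate × seconds × bytes_per_sample × channels.
sample_rate = 695,808,000 / (453 × 4 × 2) = 695,808,000 / 3,624 = 192,000 Hz.

192,000 Hz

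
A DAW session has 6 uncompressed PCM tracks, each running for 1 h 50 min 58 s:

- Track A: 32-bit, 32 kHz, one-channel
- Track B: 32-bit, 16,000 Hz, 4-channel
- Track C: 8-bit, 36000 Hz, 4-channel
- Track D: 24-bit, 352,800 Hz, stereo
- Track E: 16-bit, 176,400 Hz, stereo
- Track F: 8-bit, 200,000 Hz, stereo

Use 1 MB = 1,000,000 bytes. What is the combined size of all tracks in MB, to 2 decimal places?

24970.16 MB

1 h 50 min 58 s = 6,658 s.
Track A: 32,000 × 6,658 × 4 × 1 = 852,224,000 bytes.
Track B: 16,000 × 6,658 × 4 × 4 = 1,704,448,000 bytes.
Track C: 36,000 × 6,658 × 1 × 4 = 958,752,000 bytes.
Track D: 352,800 × 6,658 × 3 × 2 = 14,093,654,400 bytes.
Track E: 176,400 × 6,658 × 2 × 2 = 4,697,884,800 bytes.
Track F: 200,000 × 6,658 × 1 × 2 = 2,663,200,000 bytes.
Total = 24,970,163,200 bytes = 24970.16 MB.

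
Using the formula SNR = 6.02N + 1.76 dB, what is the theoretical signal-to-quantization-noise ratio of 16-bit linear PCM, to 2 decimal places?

6.02 × 16 + 1.76 = 98.08 dB.

98.08 dB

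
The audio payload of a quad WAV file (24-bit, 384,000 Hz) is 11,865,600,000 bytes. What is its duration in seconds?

2,575 seconds

Byte rate = 384,000 × 3 × 4 = 4,608,000 bytes/s.
Duration = 11,865,600,000 / 4,608,000 = 2,575 s.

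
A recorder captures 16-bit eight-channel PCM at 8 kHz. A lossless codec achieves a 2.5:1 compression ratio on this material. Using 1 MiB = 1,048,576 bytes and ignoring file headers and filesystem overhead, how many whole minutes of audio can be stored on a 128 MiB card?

43 minutes

Uncompressed byte rate = 8,000 × 2 × 8 = 128,000 bytes/s.
After 2.5:1 compression, effective rate ≈ 51200 bytes/s.
Capacity = 128 × 1,048,576 = 134,217,728 bytes.
134,217,728 / effective rate ≈ 2621.44 s → 43 minutes.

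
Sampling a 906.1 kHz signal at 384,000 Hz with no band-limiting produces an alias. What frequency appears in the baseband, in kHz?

138.1 kHz

Nyquist = 384,000/2 = 192,000 Hz; 906,100 Hz exceeds it.
Alias = |906,100 − 2×384,000| = |906,100 − 768,000| = 138,100 Hz = 138.1 kHz.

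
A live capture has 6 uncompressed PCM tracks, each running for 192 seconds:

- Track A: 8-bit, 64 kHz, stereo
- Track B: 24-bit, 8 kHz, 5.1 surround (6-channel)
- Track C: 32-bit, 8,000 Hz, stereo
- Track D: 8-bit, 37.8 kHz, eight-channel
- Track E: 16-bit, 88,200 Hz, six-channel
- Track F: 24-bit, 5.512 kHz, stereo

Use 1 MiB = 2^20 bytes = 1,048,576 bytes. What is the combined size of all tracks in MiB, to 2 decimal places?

316.75 MiB

Track A: 64,000 × 192 × 1 × 2 = 24,576,000 bytes.
Track B: 8,000 × 192 × 3 × 6 = 27,648,000 bytes.
Track C: 8,000 × 192 × 4 × 2 = 12,288,000 bytes.
Track D: 37,800 × 192 × 1 × 8 = 58,060,800 bytes.
Track E: 88,200 × 192 × 2 × 6 = 203,212,800 bytes.
Track F: 5,512 × 192 × 3 × 2 = 6,349,824 bytes.
Total = 332,135,424 bytes = 316.75 MiB.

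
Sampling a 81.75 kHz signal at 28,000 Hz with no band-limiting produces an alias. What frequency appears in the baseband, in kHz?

Nyquist = 28,000/2 = 14,000 Hz; 81,750 Hz exceeds it.
Alias = |81,750 − 3×28,000| = |81,750 − 84,000| = 2,250 Hz = 2.25 kHz.

2.25 kHz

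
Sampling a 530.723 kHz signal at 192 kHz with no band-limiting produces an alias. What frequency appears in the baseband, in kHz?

Nyquist = 192,000/2 = 96,000 Hz; 530,723 Hz exceeds it.
Alias = |530,723 − 3×192,000| = |530,723 − 576,000| = 45,277 Hz = 45.277 kHz.

45.277 kHz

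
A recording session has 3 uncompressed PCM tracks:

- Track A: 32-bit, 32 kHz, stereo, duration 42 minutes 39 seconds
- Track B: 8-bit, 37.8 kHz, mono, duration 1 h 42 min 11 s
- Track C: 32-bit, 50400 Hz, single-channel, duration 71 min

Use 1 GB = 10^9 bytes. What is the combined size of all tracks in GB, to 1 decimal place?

1.7 GB

Track A: 42 minutes 39 seconds = 2,559 s; 32,000 × 2,559 × 4 × 2 = 655,104,000 bytes.
Track B: 1 h 42 min 11 s = 6,131 s; 37,800 × 6,131 × 1 × 1 = 231,751,800 bytes.
Track C: 71 min = 4,260 s; 50,400 × 4,260 × 4 × 1 = 858,816,000 bytes.
Total = 1,745,671,800 bytes = 1.7 GB.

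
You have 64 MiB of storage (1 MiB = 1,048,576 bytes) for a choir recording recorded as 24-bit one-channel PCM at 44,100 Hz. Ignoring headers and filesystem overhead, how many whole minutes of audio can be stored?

8 minutes

Uncompressed byte rate = 44,100 × 3 × 1 = 132,300 bytes/s.
Capacity = 64 × 1,048,576 = 67,108,864 bytes.
67,108,864 / 132,300 ≈ 507.25 s → 8 minutes.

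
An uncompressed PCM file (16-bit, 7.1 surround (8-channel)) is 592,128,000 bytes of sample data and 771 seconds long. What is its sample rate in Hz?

Bytes = sample_rate × seconds × bytes_per_sample × channels.
sample_rate = 592,128,000 / (771 × 2 × 8) = 592,128,000 / 12,336 = 48,000 Hz.

48,000 Hz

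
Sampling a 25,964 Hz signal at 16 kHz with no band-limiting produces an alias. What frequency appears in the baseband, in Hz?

6,036 Hz

Nyquist = 16,000/2 = 8,000 Hz; 25,964 Hz exceeds it.
Alias = |25,964 − 2×16,000| = |25,964 − 32,000| = 6,036 Hz.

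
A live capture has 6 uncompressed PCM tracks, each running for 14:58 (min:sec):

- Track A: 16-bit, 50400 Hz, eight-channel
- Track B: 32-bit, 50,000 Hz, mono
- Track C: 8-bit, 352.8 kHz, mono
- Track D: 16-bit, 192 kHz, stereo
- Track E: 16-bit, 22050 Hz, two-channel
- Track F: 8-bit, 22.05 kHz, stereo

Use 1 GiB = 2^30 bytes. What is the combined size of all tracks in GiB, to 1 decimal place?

14:58 (min:sec) = 898 s.
Track A: 50,400 × 898 × 2 × 8 = 724,147,200 bytes.
Track B: 50,000 × 898 × 4 × 1 = 179,600,000 bytes.
Track C: 352,800 × 898 × 1 × 1 = 316,814,400 bytes.
Track D: 192,000 × 898 × 2 × 2 = 689,664,000 bytes.
Track E: 22,050 × 898 × 2 × 2 = 79,203,600 bytes.
Track F: 22,050 × 898 × 1 × 2 = 39,601,800 bytes.
Total = 2,029,031,000 bytes = 1.9 GiB.

1.9 GiB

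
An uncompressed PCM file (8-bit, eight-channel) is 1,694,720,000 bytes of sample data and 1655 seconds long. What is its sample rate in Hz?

128,000 Hz

Bytes = sample_rate × seconds × bytes_per_sample × channels.
sample_rate = 1,694,720,000 / (1,655 × 1 × 8) = 1,694,720,000 / 13,240 = 128,000 Hz.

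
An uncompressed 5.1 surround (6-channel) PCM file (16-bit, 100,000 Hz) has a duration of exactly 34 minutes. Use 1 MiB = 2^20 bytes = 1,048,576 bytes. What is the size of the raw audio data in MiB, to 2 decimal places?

Duration = exactly 34 minutes = 2,040 s.
Bytes = 100,000 samples/s × 2,040 s × 2 bytes/sample × 6 ch = 2,448,000,000 bytes.
2,448,000,000 / 1,048,576 = 2334.59 MiB.

2334.59 MiB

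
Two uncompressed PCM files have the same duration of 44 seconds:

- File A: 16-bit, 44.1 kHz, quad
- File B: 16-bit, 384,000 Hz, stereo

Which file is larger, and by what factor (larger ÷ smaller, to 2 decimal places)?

File B, by a factor of 4.35

File A: 44,100 × 2 × 4 = 352,800 bytes/s.
File B: 384,000 × 2 × 2 = 1,536,000 bytes/s.
File B is larger; ratio = 67,584,000 / 15,523,200 = 4.35.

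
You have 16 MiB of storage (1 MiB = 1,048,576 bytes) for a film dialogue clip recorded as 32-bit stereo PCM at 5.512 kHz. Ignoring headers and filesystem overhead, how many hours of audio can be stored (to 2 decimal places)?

0.11 hours

Uncompressed byte rate = 5,512 × 4 × 2 = 44,096 bytes/s.
Capacity = 16 × 1,048,576 = 16,777,216 bytes.
16,777,216 / 44,096 ≈ 380.47 s → 0.11 hours.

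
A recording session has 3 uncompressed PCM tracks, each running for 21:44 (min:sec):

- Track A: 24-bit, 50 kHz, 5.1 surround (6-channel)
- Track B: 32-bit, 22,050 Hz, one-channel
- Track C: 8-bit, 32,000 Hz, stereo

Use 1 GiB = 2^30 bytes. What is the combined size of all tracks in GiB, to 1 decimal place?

1.3 GiB

21:44 (min:sec) = 1,304 s.
Track A: 50,000 × 1,304 × 3 × 6 = 1,173,600,000 bytes.
Track B: 22,050 × 1,304 × 4 × 1 = 115,012,800 bytes.
Track C: 32,000 × 1,304 × 1 × 2 = 83,456,000 bytes.
Total = 1,372,068,800 bytes = 1.3 GiB.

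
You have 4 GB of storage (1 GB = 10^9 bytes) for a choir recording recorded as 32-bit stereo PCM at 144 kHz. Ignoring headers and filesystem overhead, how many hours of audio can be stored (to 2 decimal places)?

Uncompressed byte rate = 144,000 × 4 × 2 = 1,152,000 bytes/s.
Capacity = 4 × 1,000,000,000 = 4,000,000,000 bytes.
4,000,000,000 / 1,152,000 ≈ 3472.22 s → 0.96 hours.

0.96 hours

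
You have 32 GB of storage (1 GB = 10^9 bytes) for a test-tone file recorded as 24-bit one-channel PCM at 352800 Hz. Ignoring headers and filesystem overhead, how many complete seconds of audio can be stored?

Uncompressed byte rate = 352,800 × 3 × 1 = 1,058,400 bytes/s.
Capacity = 32 × 1,000,000,000 = 32,000,000,000 bytes.
32,000,000,000 / 1,058,400 ≈ 30234.32 s → 30,234 seconds.

30,234 seconds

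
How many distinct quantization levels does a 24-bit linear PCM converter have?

16,777,216 levels

2^24 = 16,777,216.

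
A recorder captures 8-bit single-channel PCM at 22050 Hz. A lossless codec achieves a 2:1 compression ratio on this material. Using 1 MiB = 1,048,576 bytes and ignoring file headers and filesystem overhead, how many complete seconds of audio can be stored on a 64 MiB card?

6,086 seconds

Uncompressed byte rate = 22,050 × 1 × 1 = 22,050 bytes/s.
After 2:1 compression, effective rate ≈ 11025 bytes/s.
Capacity = 64 × 1,048,576 = 67,108,864 bytes.
67,108,864 / effective rate ≈ 6086.97 s → 6,086 seconds.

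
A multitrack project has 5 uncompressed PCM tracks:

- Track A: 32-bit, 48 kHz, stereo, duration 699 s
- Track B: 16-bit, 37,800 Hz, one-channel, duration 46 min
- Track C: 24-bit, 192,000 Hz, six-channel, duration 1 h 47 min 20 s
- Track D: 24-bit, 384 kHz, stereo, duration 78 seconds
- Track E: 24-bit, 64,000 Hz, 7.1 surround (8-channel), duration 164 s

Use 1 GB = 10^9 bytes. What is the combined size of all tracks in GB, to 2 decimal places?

Track A: 48,000 × 699 × 4 × 2 = 268,416,000 bytes.
Track B: 46 min = 2,760 s; 37,800 × 2,760 × 2 × 1 = 208,656,000 bytes.
Track C: 1 h 47 min 20 s = 6,440 s; 192,000 × 6,440 × 3 × 6 = 22,256,640,000 bytes.
Track D: 384,000 × 78 × 3 × 2 = 179,712,000 bytes.
Track E: 64,000 × 164 × 3 × 8 = 251,904,000 bytes.
Total = 23,165,328,000 bytes = 23.17 GB.

23.17 GB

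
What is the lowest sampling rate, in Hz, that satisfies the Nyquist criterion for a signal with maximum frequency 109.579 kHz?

219,158 Hz

Minimum sample rate = 2 × 109,579 Hz = 219,158 Hz.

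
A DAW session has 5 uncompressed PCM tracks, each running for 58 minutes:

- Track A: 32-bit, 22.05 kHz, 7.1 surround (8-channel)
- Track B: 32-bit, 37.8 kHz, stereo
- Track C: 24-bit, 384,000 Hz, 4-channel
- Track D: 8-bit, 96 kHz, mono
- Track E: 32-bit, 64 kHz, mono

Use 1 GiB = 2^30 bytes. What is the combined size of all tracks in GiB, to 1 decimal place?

58 minutes = 3,480 s.
Track A: 22,050 × 3,480 × 4 × 8 = 2,455,488,000 bytes.
Track B: 37,800 × 3,480 × 4 × 2 = 1,052,352,000 bytes.
Track C: 384,000 × 3,480 × 3 × 4 = 16,035,840,000 bytes.
Track D: 96,000 × 3,480 × 1 × 1 = 334,080,000 bytes.
Track E: 64,000 × 3,480 × 4 × 1 = 890,880,000 bytes.
Total = 20,768,640,000 bytes = 19.3 GiB.

19.3 GiB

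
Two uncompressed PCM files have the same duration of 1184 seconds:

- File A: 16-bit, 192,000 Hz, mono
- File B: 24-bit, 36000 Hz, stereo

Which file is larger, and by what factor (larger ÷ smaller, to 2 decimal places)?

File A, by a factor of 1.78

File A: 192,000 × 2 × 1 = 384,000 bytes/s.
File B: 36,000 × 3 × 2 = 216,000 bytes/s.
File A is larger; ratio = 454,656,000 / 255,744,000 = 1.78.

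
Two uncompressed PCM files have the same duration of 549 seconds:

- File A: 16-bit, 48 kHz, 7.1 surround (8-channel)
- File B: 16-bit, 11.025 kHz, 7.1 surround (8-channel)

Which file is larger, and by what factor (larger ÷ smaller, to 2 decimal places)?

File A, by a factor of 4.35

File A: 48,000 × 2 × 8 = 768,000 bytes/s.
File B: 11,025 × 2 × 8 = 176,400 bytes/s.
File A is larger; ratio = 421,632,000 / 96,843,600 = 4.35.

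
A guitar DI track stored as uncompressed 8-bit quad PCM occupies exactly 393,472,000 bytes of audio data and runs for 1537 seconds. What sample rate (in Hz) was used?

64,000 Hz

Bytes = sample_rate × seconds × bytes_per_sample × channels.
sample_rate = 393,472,000 / (1,537 × 1 × 4) = 393,472,000 / 6,148 = 64,000 Hz.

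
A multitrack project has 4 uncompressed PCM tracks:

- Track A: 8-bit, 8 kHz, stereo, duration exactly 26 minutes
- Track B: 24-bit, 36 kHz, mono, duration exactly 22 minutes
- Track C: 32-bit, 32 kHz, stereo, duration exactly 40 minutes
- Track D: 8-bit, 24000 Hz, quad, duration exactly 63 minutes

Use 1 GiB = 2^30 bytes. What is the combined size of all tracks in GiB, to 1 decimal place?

Track A: exactly 26 minutes = 1,560 s; 8,000 × 1,560 × 1 × 2 = 24,960,000 bytes.
Track B: exactly 22 minutes = 1,320 s; 36,000 × 1,320 × 3 × 1 = 142,560,000 bytes.
Track C: exactly 40 minutes = 2,400 s; 32,000 × 2,400 × 4 × 2 = 614,400,000 bytes.
Track D: exactly 63 minutes = 3,780 s; 24,000 × 3,780 × 1 × 4 = 362,880,000 bytes.
Total = 1,144,800,000 bytes = 1.1 GiB.

1.1 GiB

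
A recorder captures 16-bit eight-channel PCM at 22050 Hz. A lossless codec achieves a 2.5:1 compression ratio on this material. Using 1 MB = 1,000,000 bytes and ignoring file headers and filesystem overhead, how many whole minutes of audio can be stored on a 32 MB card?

Uncompressed byte rate = 22,050 × 2 × 8 = 352,800 bytes/s.
After 2.5:1 compression, effective rate ≈ 141120 bytes/s.
Capacity = 32 × 1,000,000 = 32,000,000 bytes.
32,000,000 / effective rate ≈ 226.76 s → 3 minutes.

3 minutes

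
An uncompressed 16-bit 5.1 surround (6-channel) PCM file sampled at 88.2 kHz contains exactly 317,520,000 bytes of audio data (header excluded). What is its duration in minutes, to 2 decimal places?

Byte rate = 88,200 × 2 × 6 = 1,058,400 bytes/s.
Duration = 317,520,000 / 1,058,400 = 300 s.
300 s / 60 = 5.00 minutes.

5.00 minutes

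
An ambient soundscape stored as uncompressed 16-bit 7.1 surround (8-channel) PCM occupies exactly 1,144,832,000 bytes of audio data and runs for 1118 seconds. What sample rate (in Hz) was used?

Bytes = sample_rate × seconds × bytes_per_sample × channels.
sample_rate = 1,144,832,000 / (1,118 × 2 × 8) = 1,144,832,000 / 17,888 = 64,000 Hz.

64,000 Hz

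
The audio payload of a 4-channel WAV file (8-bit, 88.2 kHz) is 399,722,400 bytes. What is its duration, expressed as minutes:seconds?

Byte rate = 88,200 × 1 × 4 = 352,800 bytes/s.
Duration = 399,722,400 / 352,800 = 1,133 s.
1,133 s = 18:53.

18:53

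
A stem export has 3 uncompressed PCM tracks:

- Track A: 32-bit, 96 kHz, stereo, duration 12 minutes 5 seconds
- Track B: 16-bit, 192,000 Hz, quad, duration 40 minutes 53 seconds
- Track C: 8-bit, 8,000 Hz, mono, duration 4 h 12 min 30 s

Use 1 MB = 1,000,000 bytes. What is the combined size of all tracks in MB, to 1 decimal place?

4445.8 MB

Track A: 12 minutes 5 seconds = 725 s; 96,000 × 725 × 4 × 2 = 556,800,000 bytes.
Track B: 40 minutes 53 seconds = 2,453 s; 192,000 × 2,453 × 2 × 4 = 3,767,808,000 bytes.
Track C: 4 h 12 min 30 s = 15,150 s; 8,000 × 15,150 × 1 × 1 = 121,200,000 bytes.
Total = 4,445,808,000 bytes = 4445.8 MB.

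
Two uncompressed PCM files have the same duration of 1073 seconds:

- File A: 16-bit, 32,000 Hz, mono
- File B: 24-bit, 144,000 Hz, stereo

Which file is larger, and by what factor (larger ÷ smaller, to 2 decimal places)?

File B, by a factor of 13.50

File A: 32,000 × 2 × 1 = 64,000 bytes/s.
File B: 144,000 × 3 × 2 = 864,000 bytes/s.
File B is larger; ratio = 927,072,000 / 68,672,000 = 13.50.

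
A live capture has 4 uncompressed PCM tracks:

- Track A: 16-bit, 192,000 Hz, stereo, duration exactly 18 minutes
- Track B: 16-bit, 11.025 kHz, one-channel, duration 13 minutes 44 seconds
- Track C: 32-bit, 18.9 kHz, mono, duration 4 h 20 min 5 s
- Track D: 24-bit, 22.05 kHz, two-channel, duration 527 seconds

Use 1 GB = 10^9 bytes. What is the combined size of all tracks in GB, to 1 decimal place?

Track A: exactly 18 minutes = 1,080 s; 192,000 × 1,080 × 2 × 2 = 829,440,000 bytes.
Track B: 13 minutes 44 seconds = 824 s; 11,025 × 824 × 2 × 1 = 18,169,200 bytes.
Track C: 4 h 20 min 5 s = 15,605 s; 18,900 × 15,605 × 4 × 1 = 1,179,738,000 bytes.
Track D: 22,050 × 527 × 3 × 2 = 69,722,100 bytes.
Total = 2,097,069,300 bytes = 2.1 GB.

2.1 GB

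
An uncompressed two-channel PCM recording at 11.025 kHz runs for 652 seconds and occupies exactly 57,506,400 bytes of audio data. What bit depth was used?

Bytes per sample = 57,506,400 / (11,025 × 652 × 2) = 57,506,400 / 14,376,600 = 4.
Bit depth = 4 × 8 = 32 bits.

32 bits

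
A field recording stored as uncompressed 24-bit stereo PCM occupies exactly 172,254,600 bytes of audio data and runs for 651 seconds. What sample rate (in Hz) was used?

Bytes = sample_rate × seconds × bytes_per_sample × channels.
sample_rate = 172,254,600 / (651 × 3 × 2) = 172,254,600 / 3,906 = 44,100 Hz.

44,100 Hz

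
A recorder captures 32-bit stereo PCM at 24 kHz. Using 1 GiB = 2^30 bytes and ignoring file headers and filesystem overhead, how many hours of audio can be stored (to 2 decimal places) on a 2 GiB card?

3.11 hours

Uncompressed byte rate = 24,000 × 4 × 2 = 192,000 bytes/s.
Capacity = 2 × 1,073,741,824 = 2,147,483,648 bytes.
2,147,483,648 / 192,000 ≈ 11184.81 s → 3.11 hours.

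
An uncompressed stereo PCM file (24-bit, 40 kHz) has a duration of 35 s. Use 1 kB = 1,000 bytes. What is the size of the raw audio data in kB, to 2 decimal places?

8400.00 kB

Bytes = 40,000 samples/s × 35 s × 3 bytes/sample × 2 ch = 8,400,000 bytes.
8,400,000 / 1,000 = 8400.00 kB.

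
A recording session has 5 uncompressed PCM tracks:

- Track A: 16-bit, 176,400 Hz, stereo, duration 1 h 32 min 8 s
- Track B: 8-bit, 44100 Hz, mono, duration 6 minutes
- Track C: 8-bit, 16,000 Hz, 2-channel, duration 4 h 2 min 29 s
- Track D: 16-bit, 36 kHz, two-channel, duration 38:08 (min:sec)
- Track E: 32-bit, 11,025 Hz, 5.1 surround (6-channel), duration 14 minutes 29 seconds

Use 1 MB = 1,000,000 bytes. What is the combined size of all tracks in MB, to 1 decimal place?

Track A: 1 h 32 min 8 s = 5,528 s; 176,400 × 5,528 × 2 × 2 = 3,900,556,800 bytes.
Track B: 6 minutes = 360 s; 44,100 × 360 × 1 × 1 = 15,876,000 bytes.
Track C: 4 h 2 min 29 s = 14,549 s; 16,000 × 14,549 × 1 × 2 = 465,568,000 bytes.
Track D: 38:08 (min:sec) = 2,288 s; 36,000 × 2,288 × 2 × 2 = 329,472,000 bytes.
Track E: 14 minutes 29 seconds = 869 s; 11,025 × 869 × 4 × 6 = 229,937,400 bytes.
Total = 4,941,410,200 bytes = 4941.4 MB.

4941.4 MB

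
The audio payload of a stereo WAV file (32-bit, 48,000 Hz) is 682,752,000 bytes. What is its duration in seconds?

Byte rate = 48,000 × 4 × 2 = 384,000 bytes/s.
Duration = 682,752,000 / 384,000 = 1,778 s.

1,778 seconds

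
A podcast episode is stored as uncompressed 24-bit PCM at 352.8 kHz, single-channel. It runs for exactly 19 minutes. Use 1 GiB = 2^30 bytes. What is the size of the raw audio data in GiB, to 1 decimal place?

1.1 GiB

Duration = exactly 19 minutes = 1,140 s.
Bytes = 352,800 samples/s × 1,140 s × 3 bytes/sample × 1 ch = 1,206,576,000 bytes.
1,206,576,000 / 1,073,741,824 = 1.1 GiB.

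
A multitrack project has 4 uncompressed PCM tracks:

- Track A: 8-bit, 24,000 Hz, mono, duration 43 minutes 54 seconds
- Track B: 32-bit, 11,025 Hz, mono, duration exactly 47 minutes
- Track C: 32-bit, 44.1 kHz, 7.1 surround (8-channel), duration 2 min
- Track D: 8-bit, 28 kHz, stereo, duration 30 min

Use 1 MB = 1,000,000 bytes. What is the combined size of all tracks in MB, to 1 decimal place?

457.7 MB

Track A: 43 minutes 54 seconds = 2,634 s; 24,000 × 2,634 × 1 × 1 = 63,216,000 bytes.
Track B: exactly 47 minutes = 2,820 s; 11,025 × 2,820 × 4 × 1 = 124,362,000 bytes.
Track C: 2 min = 120 s; 44,100 × 120 × 4 × 8 = 169,344,000 bytes.
Track D: 30 min = 1,800 s; 28,000 × 1,800 × 1 × 2 = 100,800,000 bytes.
Total = 457,722,000 bytes = 457.7 MB.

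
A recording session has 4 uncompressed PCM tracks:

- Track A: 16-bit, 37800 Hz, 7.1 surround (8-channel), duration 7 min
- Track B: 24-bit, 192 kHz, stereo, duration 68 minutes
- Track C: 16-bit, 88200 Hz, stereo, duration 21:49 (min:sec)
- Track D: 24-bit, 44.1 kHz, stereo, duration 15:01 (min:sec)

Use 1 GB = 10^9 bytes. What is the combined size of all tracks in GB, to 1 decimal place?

5.7 GB

Track A: 7 min = 420 s; 37,800 × 420 × 2 × 8 = 254,016,000 bytes.
Track B: 68 minutes = 4,080 s; 192,000 × 4,080 × 3 × 2 = 4,700,160,000 bytes.
Track C: 21:49 (min:sec) = 1,309 s; 88,200 × 1,309 × 2 × 2 = 461,815,200 bytes.
Track D: 15:01 (min:sec) = 901 s; 44,100 × 901 × 3 × 2 = 238,404,600 bytes.
Total = 5,654,395,800 bytes = 5.7 GB.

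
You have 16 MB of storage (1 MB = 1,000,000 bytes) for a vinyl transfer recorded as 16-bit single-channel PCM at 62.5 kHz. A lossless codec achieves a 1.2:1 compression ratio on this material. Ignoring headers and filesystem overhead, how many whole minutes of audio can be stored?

Uncompressed byte rate = 62,500 × 2 × 1 = 125,000 bytes/s.
After 1.2:1 compression, effective rate ≈ 104166.67 bytes/s.
Capacity = 16 × 1,000,000 = 16,000,000 bytes.
16,000,000 / effective rate ≈ 153.6 s → 2 minutes.

2 minutes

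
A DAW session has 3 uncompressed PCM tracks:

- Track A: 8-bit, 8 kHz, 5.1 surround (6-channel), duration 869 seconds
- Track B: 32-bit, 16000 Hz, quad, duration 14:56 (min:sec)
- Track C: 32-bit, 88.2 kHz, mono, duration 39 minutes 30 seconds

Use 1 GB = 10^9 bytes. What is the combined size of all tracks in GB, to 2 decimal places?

Track A: 8,000 × 869 × 1 × 6 = 41,712,000 bytes.
Track B: 14:56 (min:sec) = 896 s; 16,000 × 896 × 4 × 4 = 229,376,000 bytes.
Track C: 39 minutes 30 seconds = 2,370 s; 88,200 × 2,370 × 4 × 1 = 836,136,000 bytes.
Total = 1,107,224,000 bytes = 1.11 GB.

1.11 GB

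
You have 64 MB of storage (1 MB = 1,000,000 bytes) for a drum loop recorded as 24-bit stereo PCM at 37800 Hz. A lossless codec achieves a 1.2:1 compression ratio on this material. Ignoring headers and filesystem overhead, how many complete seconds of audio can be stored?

338 seconds

Uncompressed byte rate = 37,800 × 3 × 2 = 226,800 bytes/s.
After 1.2:1 compression, effective rate ≈ 189000 bytes/s.
Capacity = 64 × 1,000,000 = 64,000,000 bytes.
64,000,000 / effective rate ≈ 338.62 s → 338 seconds.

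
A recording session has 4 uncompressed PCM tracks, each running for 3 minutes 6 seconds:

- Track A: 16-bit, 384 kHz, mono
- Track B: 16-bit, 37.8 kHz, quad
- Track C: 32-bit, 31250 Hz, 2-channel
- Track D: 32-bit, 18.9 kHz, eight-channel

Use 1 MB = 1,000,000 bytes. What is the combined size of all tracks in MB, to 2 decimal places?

3 minutes 6 seconds = 186 s.
Track A: 384,000 × 186 × 2 × 1 = 142,848,000 bytes.
Track B: 37,800 × 186 × 2 × 4 = 56,246,400 bytes.
Track C: 31,250 × 186 × 4 × 2 = 46,500,000 bytes.
Track D: 18,900 × 186 × 4 × 8 = 112,492,800 bytes.
Total = 358,087,200 bytes = 358.09 MB.

358.09 MB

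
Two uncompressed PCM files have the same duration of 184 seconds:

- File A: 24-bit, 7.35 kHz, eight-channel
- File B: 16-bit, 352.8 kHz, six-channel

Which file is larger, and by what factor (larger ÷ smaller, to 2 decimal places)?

File B, by a factor of 24.00

File A: 7,350 × 3 × 8 = 176,400 bytes/s.
File B: 352,800 × 2 × 6 = 4,233,600 bytes/s.
File B is larger; ratio = 778,982,400 / 32,457,600 = 24.00.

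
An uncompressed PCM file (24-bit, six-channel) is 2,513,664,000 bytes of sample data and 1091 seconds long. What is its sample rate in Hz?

128,000 Hz

Bytes = sample_rate × seconds × bytes_per_sample × channels.
sample_rate = 2,513,664,000 / (1,091 × 3 × 6) = 2,513,664,000 / 19,638 = 128,000 Hz.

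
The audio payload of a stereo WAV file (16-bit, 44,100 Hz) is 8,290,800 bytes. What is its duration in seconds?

Byte rate = 44,100 × 2 × 2 = 176,400 bytes/s.
Duration = 8,290,800 / 176,400 = 47 s.

47 seconds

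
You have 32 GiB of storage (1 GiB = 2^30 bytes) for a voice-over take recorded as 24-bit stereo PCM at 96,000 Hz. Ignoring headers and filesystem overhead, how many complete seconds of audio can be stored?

Uncompressed byte rate = 96,000 × 3 × 2 = 576,000 bytes/s.
Capacity = 32 × 1,073,741,824 = 34,359,738,368 bytes.
34,359,738,368 / 576,000 ≈ 59652.32 s → 59,652 seconds.

59,652 seconds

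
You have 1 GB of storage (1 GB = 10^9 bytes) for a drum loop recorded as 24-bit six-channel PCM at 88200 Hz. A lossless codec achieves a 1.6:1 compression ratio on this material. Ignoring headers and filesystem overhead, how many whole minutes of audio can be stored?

Uncompressed byte rate = 88,200 × 3 × 6 = 1,587,600 bytes/s.
After 1.6:1 compression, effective rate ≈ 992250 bytes/s.
Capacity = 1 × 1,000,000,000 = 1,000,000,000 bytes.
1,000,000,000 / effective rate ≈ 1007.81 s → 16 minutes.

16 minutes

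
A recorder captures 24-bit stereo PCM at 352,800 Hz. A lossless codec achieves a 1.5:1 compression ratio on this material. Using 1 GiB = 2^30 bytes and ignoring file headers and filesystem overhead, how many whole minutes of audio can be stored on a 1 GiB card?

Uncompressed byte rate = 352,800 × 3 × 2 = 2,116,800 bytes/s.
After 1.5:1 compression, effective rate ≈ 1411200 bytes/s.
Capacity = 1 × 1,073,741,824 = 1,073,741,824 bytes.
1,073,741,824 / effective rate ≈ 760.87 s → 12 minutes.

12 minutes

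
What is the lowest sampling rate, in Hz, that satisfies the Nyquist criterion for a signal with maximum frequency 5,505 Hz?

11,010 Hz

Minimum sample rate = 2 × 5,505 Hz = 11,010 Hz.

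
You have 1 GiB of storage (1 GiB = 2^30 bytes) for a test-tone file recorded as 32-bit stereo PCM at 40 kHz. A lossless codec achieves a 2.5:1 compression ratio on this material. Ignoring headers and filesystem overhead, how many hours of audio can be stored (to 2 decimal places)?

2.33 hours

Uncompressed byte rate = 40,000 × 4 × 2 = 320,000 bytes/s.
After 2.5:1 compression, effective rate ≈ 128000 bytes/s.
Capacity = 1 × 1,073,741,824 = 1,073,741,824 bytes.
1,073,741,824 / effective rate ≈ 8388.61 s → 2.33 hours.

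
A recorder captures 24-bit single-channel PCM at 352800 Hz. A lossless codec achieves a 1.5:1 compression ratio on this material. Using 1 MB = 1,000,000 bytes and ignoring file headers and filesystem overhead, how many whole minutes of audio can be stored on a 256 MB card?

Uncompressed byte rate = 352,800 × 3 × 1 = 1,058,400 bytes/s.
After 1.5:1 compression, effective rate ≈ 705600 bytes/s.
Capacity = 256 × 1,000,000 = 256,000,000 bytes.
256,000,000 / effective rate ≈ 362.81 s → 6 minutes.

6 minutes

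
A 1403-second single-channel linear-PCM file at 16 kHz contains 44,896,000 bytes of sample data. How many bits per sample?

16 bits

Bytes per sample = 44,896,000 / (16,000 × 1,403 × 1) = 44,896,000 / 22,448,000 = 2.
Bit depth = 2 × 8 = 16 bits.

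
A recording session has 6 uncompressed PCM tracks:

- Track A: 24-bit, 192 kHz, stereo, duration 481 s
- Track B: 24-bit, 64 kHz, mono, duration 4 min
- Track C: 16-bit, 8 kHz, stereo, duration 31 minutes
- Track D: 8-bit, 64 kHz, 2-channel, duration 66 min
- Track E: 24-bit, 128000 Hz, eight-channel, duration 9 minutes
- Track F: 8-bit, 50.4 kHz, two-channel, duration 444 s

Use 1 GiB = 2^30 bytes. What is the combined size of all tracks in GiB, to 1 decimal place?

2.7 GiB

Track A: 192,000 × 481 × 3 × 2 = 554,112,000 bytes.
Track B: 4 min = 240 s; 64,000 × 240 × 3 × 1 = 46,080,000 bytes.
Track C: 31 minutes = 1,860 s; 8,000 × 1,860 × 2 × 2 = 59,520,000 bytes.
Track D: 66 min = 3,960 s; 64,000 × 3,960 × 1 × 2 = 506,880,000 bytes.
Track E: 9 minutes = 540 s; 128,000 × 540 × 3 × 8 = 1,658,880,000 bytes.
Track F: 50,400 × 444 × 1 × 2 = 44,755,200 bytes.
Total = 2,870,227,200 bytes = 2.7 GiB.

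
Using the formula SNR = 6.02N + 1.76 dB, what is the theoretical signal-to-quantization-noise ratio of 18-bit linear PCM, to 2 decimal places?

110.12 dB

6.02 × 18 + 1.76 = 110.12 dB.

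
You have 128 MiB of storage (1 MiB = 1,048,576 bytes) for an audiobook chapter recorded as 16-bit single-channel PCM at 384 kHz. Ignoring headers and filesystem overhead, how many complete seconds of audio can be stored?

Uncompressed byte rate = 384,000 × 2 × 1 = 768,000 bytes/s.
Capacity = 128 × 1,048,576 = 134,217,728 bytes.
134,217,728 / 768,000 ≈ 174.76 s → 174 seconds.

174 seconds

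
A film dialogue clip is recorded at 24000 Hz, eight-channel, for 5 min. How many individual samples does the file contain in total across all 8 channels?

5 min = 300 s.
24,000 × 300 s × 8 ch = 57,600,000 samples.

57,600,000 samples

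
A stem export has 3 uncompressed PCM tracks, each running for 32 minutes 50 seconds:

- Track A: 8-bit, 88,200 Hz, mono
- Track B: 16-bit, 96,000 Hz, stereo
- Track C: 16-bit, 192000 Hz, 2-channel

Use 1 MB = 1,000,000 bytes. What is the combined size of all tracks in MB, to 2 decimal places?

2443.19 MB

32 minutes 50 seconds = 1,970 s.
Track A: 88,200 × 1,970 × 1 × 1 = 173,754,000 bytes.
Track B: 96,000 × 1,970 × 2 × 2 = 756,480,000 bytes.
Track C: 192,000 × 1,970 × 2 × 2 = 1,512,960,000 bytes.
Total = 2,443,194,000 bytes = 2443.19 MB.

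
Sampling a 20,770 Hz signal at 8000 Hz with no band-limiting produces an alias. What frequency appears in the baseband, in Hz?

Nyquist = 8,000/2 = 4,000 Hz; 20,770 Hz exceeds it.
Alias = |20,770 − 3×8,000| = |20,770 − 24,000| = 3,230 Hz.

3,230 Hz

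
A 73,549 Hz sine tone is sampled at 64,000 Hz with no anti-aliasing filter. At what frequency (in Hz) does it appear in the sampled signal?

9,549 Hz

Nyquist = 64,000/2 = 32,000 Hz; 73,549 Hz exceeds it.
Alias = |73,549 − 1×64,000| = |73,549 − 64,000| = 9,549 Hz.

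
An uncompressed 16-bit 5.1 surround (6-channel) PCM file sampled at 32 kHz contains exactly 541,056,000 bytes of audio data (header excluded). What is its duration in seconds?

1,409 seconds

Byte rate = 32,000 × 2 × 6 = 384,000 bytes/s.
Duration = 541,056,000 / 384,000 = 1,409 s.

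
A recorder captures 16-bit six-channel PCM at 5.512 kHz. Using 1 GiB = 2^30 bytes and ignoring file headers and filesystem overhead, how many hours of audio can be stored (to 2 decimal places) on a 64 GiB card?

Uncompressed byte rate = 5,512 × 2 × 6 = 66,144 bytes/s.
Capacity = 64 × 1,073,741,824 = 68,719,476,736 bytes.
68,719,476,736 / 66,144 ≈ 1038937.42 s → 288.59 hours.

288.59 hours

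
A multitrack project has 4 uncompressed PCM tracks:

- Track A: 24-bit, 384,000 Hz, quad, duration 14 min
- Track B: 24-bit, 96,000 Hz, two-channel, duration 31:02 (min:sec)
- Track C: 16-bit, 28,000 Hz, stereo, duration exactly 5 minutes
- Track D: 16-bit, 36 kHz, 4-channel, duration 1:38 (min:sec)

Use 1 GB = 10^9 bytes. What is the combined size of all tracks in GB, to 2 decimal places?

Track A: 14 min = 840 s; 384,000 × 840 × 3 × 4 = 3,870,720,000 bytes.
Track B: 31:02 (min:sec) = 1,862 s; 96,000 × 1,862 × 3 × 2 = 1,072,512,000 bytes.
Track C: exactly 5 minutes = 300 s; 28,000 × 300 × 2 × 2 = 33,600,000 bytes.
Track D: 1:38 (min:sec) = 98 s; 36,000 × 98 × 2 × 4 = 28,224,000 bytes.
Total = 5,005,056,000 bytes = 5.01 GB.

5.01 GB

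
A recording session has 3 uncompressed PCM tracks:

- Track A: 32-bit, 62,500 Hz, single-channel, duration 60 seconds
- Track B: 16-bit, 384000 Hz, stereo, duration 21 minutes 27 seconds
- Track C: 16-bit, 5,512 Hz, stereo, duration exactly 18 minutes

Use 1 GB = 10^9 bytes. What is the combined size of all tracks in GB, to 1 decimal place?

Track A: 62,500 × 60 × 4 × 1 = 15,000,000 bytes.
Track B: 21 minutes 27 seconds = 1,287 s; 384,000 × 1,287 × 2 × 2 = 1,976,832,000 bytes.
Track C: exactly 18 minutes = 1,080 s; 5,512 × 1,080 × 2 × 2 = 23,811,840 bytes.
Total = 2,015,643,840 bytes = 2.0 GB.

2.0 GB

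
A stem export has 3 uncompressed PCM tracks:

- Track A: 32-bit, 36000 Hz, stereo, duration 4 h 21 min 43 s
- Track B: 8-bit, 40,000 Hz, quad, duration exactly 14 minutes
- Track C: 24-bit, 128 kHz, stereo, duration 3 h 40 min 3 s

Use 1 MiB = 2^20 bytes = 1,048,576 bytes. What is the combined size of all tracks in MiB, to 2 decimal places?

14111.30 MiB

Track A: 4 h 21 min 43 s = 15,703 s; 36,000 × 15,703 × 4 × 2 = 4,522,464,000 bytes.
Track B: exactly 14 minutes = 840 s; 40,000 × 840 × 1 × 4 = 134,400,000 bytes.
Track C: 3 h 40 min 3 s = 13,203 s; 128,000 × 13,203 × 3 × 2 = 10,139,904,000 bytes.
Total = 14,796,768,000 bytes = 14111.30 MiB.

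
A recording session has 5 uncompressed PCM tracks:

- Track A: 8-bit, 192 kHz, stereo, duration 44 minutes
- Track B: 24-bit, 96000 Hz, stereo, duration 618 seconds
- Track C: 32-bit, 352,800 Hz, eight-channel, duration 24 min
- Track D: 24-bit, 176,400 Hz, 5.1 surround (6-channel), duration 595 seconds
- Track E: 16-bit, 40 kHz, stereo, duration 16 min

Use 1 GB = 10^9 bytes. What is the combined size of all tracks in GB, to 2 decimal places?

19.67 GB

Track A: 44 minutes = 2,640 s; 192,000 × 2,640 × 1 × 2 = 1,013,760,000 bytes.
Track B: 96,000 × 618 × 3 × 2 = 355,968,000 bytes.
Track C: 24 min = 1,440 s; 352,800 × 1,440 × 4 × 8 = 16,257,024,000 bytes.
Track D: 176,400 × 595 × 3 × 6 = 1,889,244,000 bytes.
Track E: 16 min = 960 s; 40,000 × 960 × 2 × 2 = 153,600,000 bytes.
Total = 19,669,596,000 bytes = 19.67 GB.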